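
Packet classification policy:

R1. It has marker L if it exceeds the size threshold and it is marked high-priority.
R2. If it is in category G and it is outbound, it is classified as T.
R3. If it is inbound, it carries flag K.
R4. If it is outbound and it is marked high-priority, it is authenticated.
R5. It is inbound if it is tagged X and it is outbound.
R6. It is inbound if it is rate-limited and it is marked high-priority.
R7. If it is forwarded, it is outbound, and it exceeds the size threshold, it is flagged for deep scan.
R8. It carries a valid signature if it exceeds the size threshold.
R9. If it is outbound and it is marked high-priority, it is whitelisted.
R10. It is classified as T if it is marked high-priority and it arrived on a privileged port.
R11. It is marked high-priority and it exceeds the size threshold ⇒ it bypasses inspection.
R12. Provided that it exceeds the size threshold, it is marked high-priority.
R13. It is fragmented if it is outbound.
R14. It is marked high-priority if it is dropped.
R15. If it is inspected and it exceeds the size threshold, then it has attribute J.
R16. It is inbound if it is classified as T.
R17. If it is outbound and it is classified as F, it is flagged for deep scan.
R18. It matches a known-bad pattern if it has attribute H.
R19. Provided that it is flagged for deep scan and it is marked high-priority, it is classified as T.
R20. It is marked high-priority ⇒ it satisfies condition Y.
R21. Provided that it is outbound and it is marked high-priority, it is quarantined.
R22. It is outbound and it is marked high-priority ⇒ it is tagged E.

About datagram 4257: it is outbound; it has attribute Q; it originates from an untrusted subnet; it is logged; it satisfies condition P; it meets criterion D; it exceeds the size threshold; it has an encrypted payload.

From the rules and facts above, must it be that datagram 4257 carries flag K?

Forward chaining from the given facts derives: carries a valid signature, is marked high-priority, is fragmented, satisfies condition Y, is quarantined, is tagged E, has marker L, is authenticated, is whitelisted, bypasses inspection.
The only rule concluding "it carries flag K" is R3, which needs "it is inbound"; that is never established.

No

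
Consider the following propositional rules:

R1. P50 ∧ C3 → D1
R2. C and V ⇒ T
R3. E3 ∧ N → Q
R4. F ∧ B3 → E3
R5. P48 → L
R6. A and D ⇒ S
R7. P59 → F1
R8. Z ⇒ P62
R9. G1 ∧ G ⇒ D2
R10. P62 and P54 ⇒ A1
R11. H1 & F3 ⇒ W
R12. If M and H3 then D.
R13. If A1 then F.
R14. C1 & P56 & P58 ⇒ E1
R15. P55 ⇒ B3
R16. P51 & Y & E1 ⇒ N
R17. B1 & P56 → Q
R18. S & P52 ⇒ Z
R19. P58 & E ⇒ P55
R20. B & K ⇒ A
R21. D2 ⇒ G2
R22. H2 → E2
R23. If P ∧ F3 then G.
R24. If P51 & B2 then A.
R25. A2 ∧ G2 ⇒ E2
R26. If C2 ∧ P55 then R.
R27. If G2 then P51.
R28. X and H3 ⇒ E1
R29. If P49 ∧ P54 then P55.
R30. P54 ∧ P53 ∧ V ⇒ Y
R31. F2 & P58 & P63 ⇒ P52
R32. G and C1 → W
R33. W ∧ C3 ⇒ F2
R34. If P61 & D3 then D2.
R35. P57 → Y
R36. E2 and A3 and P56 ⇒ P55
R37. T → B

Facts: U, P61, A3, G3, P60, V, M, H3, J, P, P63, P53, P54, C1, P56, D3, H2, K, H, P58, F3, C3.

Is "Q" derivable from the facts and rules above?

Forward chaining from the given facts derives: D, E1, E2, G, Y, W, F2, D2, P55, B3, G2, P51, P52, N.
Rules concluding Q: R3 needs E3; R17 needs B1 — none of these are established.

No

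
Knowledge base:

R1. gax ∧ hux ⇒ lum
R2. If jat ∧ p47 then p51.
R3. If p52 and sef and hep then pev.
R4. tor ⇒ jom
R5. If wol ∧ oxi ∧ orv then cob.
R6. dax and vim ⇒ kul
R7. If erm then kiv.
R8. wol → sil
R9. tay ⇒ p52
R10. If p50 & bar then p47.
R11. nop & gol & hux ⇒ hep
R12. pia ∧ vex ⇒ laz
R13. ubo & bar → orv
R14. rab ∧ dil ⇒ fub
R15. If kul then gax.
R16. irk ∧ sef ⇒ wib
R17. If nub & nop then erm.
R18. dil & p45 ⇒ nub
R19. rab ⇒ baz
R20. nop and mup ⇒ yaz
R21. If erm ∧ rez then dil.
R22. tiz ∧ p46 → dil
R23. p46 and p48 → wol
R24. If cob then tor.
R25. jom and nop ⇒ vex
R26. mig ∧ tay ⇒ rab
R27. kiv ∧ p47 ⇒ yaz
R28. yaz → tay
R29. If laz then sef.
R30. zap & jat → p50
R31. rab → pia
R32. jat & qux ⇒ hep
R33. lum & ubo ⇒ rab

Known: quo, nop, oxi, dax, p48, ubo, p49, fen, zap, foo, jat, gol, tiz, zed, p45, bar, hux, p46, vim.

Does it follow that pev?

kul  (by R6: dax, vim)
hep  (by R11: nop, gol, hux)
orv  (by R13: ubo, bar)
gax  (by R15: kul)
dil  (by R22: tiz, p46)
wol  (by R23: p46, p48)
p50  (by R30: zap, jat)
lum  (by R1: gax, hux)
cob  (by R5: wol, oxi, orv)
p47  (by R10: p50, bar)
nub  (by R18: dil, p45)
tor  (by R24: cob)
rab  (by R33: lum, ubo)
jom  (by R4: tor)
erm  (by R17: nub, nop)
vex  (by R25: jom, nop)
pia  (by R31: rab)
kiv  (by R7: erm)
laz  (by R12: pia, vex)
yaz  (by R27: kiv, p47)
tay  (by R28: yaz)
sef  (by R29: laz)
p52  (by R9: tay)
pev  (by R3: p52, sef, hep)

Yes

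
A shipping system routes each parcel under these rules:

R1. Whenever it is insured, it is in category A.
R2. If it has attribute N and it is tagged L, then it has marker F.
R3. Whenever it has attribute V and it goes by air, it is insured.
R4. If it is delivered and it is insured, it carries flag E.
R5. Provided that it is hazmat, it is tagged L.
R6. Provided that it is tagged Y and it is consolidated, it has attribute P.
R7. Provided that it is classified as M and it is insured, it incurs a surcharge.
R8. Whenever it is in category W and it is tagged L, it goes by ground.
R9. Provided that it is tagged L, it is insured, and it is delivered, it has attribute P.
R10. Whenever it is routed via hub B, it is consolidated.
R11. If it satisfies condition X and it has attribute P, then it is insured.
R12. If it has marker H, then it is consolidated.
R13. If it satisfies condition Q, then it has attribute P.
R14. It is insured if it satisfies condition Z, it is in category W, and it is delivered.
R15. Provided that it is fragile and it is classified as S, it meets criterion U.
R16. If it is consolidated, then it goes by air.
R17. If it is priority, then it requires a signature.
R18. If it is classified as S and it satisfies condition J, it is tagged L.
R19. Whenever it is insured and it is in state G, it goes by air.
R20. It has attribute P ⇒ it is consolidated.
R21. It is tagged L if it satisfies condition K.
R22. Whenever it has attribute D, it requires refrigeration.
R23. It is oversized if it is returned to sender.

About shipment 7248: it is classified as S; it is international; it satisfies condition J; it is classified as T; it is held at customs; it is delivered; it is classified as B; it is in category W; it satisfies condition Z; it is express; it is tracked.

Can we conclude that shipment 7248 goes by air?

By R14 (it satisfies condition Z, it is in category W, it is delivered): it is insured.
By R18 (it is classified as S, it satisfies condition J): it is tagged L.
By R9 (it is tagged L, it is insured, it is delivered): it has attribute P.
By R20 (it has attribute P): it is consolidated.
By R16 (it is consolidated): it goes by air.

Yes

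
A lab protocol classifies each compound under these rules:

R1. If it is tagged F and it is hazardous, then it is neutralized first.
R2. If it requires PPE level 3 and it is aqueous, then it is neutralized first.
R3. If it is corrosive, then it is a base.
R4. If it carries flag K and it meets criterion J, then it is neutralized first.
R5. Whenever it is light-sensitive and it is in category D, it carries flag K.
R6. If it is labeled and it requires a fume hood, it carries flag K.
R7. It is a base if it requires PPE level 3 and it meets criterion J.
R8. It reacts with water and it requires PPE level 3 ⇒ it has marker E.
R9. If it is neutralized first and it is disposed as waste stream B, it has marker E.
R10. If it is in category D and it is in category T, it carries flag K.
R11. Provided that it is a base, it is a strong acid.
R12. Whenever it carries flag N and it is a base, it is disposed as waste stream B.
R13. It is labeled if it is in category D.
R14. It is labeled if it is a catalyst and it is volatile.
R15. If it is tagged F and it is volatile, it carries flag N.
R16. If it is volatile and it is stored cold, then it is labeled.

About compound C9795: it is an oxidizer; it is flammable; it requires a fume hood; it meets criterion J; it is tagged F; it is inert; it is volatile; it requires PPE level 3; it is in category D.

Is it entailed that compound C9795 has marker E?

Yes

By R7 (it requires PPE level 3, it meets criterion J): it is a base.
By R13 (it is in category D): it is labeled.
By R15 (it is tagged F, it is volatile): it carries flag N.
By R6 (it is labeled, it requires a fume hood): it carries flag K.
By R12 (it carries flag N, it is a base): it is disposed as waste stream B.
By R4 (it carries flag K, it meets criterion J): it is neutralized first.
By R9 (it is neutralized first, it is disposed as waste stream B): it has marker E.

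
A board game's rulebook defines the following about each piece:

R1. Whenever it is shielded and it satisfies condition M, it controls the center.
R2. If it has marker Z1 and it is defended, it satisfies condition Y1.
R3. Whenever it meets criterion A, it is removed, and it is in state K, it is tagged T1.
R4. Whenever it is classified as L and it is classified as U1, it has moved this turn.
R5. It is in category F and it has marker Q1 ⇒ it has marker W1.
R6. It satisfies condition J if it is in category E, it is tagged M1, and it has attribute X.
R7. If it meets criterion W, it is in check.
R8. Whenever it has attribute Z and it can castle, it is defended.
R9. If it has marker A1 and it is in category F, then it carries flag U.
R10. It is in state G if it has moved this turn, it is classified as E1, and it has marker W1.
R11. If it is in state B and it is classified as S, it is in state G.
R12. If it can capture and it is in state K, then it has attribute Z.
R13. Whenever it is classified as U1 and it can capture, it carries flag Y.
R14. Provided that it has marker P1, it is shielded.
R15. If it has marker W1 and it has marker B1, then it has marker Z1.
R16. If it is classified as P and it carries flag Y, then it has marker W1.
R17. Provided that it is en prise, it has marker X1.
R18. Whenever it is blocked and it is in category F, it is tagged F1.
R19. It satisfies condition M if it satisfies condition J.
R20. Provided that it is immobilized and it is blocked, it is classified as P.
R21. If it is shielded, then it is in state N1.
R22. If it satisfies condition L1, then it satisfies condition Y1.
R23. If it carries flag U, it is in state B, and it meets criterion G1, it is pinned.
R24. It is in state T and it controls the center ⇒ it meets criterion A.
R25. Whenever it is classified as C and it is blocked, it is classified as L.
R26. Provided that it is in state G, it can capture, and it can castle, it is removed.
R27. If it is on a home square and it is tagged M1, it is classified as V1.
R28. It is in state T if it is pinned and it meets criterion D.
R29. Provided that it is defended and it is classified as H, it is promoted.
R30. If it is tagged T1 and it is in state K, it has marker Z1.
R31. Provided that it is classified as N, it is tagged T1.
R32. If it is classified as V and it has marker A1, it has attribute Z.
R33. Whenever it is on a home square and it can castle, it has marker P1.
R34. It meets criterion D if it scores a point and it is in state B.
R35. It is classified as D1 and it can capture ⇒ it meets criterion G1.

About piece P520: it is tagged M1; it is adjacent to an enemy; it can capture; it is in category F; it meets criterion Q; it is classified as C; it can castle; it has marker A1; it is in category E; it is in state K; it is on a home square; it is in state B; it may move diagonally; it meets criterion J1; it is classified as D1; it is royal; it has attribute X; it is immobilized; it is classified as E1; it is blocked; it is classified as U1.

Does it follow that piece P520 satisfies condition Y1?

Forward chaining from the given facts derives: satisfies condition J, carries flag U, has attribute Z, carries flag Y, is tagged F1, satisfies condition M, is classified as P, is classified as L, is classified as V1, has marker P1, meets criterion G1, has moved this turn, is defended, is shielded, has marker W1, is in state N1, is pinned, controls the center, is in state G, is removed.
Rules concluding "it satisfies condition Y1": R2 needs "it has marker Z1"; R22 needs "it satisfies condition L1" — none of these are established.

No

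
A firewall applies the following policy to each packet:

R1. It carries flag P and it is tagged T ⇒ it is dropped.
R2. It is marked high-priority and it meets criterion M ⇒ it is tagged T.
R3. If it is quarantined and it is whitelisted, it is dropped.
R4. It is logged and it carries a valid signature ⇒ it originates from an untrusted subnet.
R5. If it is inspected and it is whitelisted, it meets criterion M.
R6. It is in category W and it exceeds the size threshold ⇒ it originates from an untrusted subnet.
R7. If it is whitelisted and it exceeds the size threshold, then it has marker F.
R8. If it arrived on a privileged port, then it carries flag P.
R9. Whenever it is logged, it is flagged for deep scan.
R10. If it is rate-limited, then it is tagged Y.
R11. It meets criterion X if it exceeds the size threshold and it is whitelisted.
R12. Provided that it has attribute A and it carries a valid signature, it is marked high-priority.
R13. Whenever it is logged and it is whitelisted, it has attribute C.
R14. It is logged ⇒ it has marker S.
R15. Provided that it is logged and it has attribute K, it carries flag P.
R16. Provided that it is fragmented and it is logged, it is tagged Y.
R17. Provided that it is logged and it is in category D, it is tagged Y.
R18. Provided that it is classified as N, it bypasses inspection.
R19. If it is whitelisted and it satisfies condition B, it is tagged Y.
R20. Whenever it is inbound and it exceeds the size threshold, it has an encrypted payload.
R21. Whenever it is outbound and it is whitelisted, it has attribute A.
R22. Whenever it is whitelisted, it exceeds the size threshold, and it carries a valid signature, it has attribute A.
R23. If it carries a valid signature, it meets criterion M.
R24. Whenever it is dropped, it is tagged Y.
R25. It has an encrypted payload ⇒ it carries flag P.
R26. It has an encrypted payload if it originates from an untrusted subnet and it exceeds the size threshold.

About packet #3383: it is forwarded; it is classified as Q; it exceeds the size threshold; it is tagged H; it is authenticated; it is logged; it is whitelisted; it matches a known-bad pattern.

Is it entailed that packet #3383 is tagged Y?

No

Forward chaining from the given facts derives: has marker F, is flagged for deep scan, meets criterion X, has attribute C, has marker S.
Rules concluding "it is tagged Y": R10 needs "it is rate-limited"; R16 needs "it is fragmented"; R17 needs "it is in category D"; R19 needs "it satisfies condition B"; R24 needs "it is dropped" — none of these are established.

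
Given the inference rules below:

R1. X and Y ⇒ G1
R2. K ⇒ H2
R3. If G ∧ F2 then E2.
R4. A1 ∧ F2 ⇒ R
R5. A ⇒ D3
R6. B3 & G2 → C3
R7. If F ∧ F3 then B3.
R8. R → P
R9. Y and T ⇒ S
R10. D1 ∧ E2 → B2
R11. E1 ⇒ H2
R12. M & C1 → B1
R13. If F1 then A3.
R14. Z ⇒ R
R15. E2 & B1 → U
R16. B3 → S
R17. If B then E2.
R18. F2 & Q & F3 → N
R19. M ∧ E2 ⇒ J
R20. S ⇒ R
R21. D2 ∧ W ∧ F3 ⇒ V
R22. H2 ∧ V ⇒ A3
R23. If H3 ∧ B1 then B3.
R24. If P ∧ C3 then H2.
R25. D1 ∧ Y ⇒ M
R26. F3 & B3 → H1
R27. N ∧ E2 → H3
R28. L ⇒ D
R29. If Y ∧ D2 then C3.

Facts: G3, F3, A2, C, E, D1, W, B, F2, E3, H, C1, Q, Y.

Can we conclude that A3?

No

Forward chaining from the given facts derives: E2, N, M, H3, B2, B1, U, J, B3, H1, S, R, P.
Rules concluding A3: R13 needs F1; R22 needs H2 — none of these are established.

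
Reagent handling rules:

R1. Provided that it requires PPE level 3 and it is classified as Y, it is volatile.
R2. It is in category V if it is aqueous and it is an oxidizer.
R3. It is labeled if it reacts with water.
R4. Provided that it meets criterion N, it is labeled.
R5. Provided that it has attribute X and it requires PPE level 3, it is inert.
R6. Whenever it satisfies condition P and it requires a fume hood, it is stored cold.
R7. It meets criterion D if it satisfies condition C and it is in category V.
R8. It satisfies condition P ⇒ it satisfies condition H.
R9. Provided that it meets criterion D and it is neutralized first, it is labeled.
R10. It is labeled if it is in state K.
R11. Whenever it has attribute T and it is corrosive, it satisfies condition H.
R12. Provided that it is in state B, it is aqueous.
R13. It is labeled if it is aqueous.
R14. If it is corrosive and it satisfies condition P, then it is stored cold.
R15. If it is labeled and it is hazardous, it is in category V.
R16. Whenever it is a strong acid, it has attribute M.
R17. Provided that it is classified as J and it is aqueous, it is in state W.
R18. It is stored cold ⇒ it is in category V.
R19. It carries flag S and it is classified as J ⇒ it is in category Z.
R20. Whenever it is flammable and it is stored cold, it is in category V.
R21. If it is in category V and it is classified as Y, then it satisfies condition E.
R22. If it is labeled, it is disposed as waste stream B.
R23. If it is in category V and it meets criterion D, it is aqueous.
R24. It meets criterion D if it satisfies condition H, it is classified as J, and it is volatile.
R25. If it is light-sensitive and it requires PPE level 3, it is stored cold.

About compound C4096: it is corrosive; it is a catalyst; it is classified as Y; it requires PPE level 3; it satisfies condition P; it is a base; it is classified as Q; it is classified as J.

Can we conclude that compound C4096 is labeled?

Yes

By R1 (it requires PPE level 3, it is classified as Y): it is volatile.
By R8 (it satisfies condition P): it satisfies condition H.
By R14 (it is corrosive, it satisfies condition P): it is stored cold.
By R18 (it is stored cold): it is in category V.
By R24 (it satisfies condition H, it is classified as J, it is volatile): it meets criterion D.
By R23 (it is in category V, it meets criterion D): it is aqueous.
By R13 (it is aqueous): it is labeled.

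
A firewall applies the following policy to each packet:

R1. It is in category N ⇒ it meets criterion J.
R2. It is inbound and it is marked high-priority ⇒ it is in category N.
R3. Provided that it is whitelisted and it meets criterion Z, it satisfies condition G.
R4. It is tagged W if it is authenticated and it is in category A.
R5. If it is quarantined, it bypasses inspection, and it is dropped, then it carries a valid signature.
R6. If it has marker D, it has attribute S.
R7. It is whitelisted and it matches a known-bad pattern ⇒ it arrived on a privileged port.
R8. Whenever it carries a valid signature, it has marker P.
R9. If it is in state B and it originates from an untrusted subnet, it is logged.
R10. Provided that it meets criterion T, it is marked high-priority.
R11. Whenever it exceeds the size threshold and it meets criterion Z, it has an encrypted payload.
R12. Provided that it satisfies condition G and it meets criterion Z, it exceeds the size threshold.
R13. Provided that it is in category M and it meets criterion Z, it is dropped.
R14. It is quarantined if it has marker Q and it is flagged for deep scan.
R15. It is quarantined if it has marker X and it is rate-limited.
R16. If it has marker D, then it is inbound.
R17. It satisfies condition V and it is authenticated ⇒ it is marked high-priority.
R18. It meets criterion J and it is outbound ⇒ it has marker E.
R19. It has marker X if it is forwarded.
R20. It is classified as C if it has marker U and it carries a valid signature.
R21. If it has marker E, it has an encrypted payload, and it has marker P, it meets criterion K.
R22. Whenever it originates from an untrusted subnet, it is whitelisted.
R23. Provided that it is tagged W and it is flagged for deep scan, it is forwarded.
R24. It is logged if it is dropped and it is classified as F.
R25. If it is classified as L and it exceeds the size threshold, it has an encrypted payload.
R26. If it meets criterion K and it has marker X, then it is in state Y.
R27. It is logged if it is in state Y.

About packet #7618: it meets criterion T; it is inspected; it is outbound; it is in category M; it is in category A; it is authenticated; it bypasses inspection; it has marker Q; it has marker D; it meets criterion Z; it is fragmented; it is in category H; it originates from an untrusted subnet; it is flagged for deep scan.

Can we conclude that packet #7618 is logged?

By R4 (it is authenticated, it is in category A): it is tagged W.
By R10 (it meets criterion T): it is marked high-priority.
By R13 (it is in category M, it meets criterion Z): it is dropped.
By R14 (it has marker Q, it is flagged for deep scan): it is quarantined.
By R16 (it has marker D): it is inbound.
By R22 (it originates from an untrusted subnet): it is whitelisted.
By R23 (it is tagged W, it is flagged for deep scan): it is forwarded.
By R2 (it is inbound, it is marked high-priority): it is in category N.
By R3 (it is whitelisted, it meets criterion Z): it satisfies condition G.
By R5 (it is quarantined, it bypasses inspection, it is dropped): it carries a valid signature.
By R8 (it carries a valid signature): it has marker P.
By R12 (it satisfies condition G, it meets criterion Z): it exceeds the size threshold.
By R19 (it is forwarded): it has marker X.
By R1 (it is in category N): it meets criterion J.
By R11 (it exceeds the size threshold, it meets criterion Z): it has an encrypted payload.
By R18 (it meets criterion J, it is outbound): it has marker E.
By R21 (it has marker E, it has an encrypted payload, it has marker P): it meets criterion K.
By R26 (it meets criterion K, it has marker X): it is in state Y.
By R27 (it is in state Y): it is logged.

Yes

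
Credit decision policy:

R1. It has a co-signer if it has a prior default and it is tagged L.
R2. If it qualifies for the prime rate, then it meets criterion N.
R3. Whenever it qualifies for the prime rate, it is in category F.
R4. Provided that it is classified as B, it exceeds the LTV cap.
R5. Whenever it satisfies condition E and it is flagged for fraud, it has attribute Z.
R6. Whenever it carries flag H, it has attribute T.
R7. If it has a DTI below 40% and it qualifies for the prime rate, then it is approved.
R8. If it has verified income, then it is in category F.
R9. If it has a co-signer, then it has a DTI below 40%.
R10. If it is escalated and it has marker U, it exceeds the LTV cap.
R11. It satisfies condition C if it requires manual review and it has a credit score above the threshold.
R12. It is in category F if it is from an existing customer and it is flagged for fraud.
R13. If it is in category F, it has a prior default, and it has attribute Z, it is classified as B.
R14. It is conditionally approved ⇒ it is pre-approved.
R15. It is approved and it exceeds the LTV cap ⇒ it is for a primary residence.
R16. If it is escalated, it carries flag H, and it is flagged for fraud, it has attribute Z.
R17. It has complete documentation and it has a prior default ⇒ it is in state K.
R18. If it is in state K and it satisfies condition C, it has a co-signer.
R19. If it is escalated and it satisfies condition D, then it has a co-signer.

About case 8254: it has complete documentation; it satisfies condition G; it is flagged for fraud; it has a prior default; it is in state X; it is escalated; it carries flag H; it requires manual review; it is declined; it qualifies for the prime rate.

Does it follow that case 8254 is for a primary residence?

Forward chaining from the given facts derives: meets criterion N, is in category F, has attribute T, has attribute Z, is in state K, is classified as B, exceeds the LTV cap.
The only rule concluding "it is for a primary residence" is R15, which needs "it is approved"; that is never established.

No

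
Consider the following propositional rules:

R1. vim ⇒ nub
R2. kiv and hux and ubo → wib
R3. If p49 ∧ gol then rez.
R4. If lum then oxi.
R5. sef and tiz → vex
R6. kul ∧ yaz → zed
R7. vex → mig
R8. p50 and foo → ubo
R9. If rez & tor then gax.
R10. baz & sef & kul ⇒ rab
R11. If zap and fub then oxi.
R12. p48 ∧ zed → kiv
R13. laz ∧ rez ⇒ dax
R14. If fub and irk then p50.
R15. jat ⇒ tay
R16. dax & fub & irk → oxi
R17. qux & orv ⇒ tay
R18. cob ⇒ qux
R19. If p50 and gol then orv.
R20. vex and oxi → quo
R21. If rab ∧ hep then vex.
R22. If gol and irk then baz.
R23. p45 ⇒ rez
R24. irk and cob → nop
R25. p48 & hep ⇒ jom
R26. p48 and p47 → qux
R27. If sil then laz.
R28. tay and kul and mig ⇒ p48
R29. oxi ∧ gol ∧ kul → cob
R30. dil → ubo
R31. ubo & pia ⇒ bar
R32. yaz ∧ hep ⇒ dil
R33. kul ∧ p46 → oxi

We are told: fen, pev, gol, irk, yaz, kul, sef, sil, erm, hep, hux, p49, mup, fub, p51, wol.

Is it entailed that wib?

Yes

rez  (by R3: p49, gol)
zed  (by R6: kul, yaz)
p50  (by R14: fub, irk)
orv  (by R19: p50, gol)
baz  (by R22: gol, irk)
laz  (by R27: sil)
dil  (by R32: yaz, hep)
rab  (by R10: baz, sef, kul)
dax  (by R13: laz, rez)
oxi  (by R16: dax, fub, irk)
vex  (by R21: rab, hep)
cob  (by R29: oxi, gol, kul)
ubo  (by R30: dil)
mig  (by R7: vex)
qux  (by R18: cob)
tay  (by R17: qux, orv)
p48  (by R28: tay, kul, mig)
kiv  (by R12: p48, zed)
wib  (by R2: kiv, hux, ubo)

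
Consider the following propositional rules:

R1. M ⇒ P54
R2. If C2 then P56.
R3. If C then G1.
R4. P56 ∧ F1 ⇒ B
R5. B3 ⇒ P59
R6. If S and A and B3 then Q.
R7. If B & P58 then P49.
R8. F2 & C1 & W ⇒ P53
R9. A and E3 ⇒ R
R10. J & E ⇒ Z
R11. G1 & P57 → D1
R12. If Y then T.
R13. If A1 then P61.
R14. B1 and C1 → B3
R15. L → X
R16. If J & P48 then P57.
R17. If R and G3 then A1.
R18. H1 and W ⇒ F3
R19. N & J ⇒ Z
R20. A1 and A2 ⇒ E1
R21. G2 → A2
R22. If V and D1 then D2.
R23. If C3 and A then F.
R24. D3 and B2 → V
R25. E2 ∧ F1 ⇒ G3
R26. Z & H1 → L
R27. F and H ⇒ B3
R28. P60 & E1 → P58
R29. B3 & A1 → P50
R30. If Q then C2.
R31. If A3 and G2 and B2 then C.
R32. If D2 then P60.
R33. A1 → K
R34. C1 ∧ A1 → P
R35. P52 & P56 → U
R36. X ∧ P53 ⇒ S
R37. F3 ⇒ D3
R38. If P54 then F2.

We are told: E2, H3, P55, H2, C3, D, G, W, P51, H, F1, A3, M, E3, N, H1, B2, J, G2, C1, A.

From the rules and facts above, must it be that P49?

No

Forward chaining from the given facts derives: P54, R, F3, Z, A2, F, G3, L, B3, C, D3, F2, G1, P59, P53, X, A1, E1, V, P50, K, P, S, Q, P61, C2, P56, B.
The only rule concluding P49 is R7, which needs P58; that is never established.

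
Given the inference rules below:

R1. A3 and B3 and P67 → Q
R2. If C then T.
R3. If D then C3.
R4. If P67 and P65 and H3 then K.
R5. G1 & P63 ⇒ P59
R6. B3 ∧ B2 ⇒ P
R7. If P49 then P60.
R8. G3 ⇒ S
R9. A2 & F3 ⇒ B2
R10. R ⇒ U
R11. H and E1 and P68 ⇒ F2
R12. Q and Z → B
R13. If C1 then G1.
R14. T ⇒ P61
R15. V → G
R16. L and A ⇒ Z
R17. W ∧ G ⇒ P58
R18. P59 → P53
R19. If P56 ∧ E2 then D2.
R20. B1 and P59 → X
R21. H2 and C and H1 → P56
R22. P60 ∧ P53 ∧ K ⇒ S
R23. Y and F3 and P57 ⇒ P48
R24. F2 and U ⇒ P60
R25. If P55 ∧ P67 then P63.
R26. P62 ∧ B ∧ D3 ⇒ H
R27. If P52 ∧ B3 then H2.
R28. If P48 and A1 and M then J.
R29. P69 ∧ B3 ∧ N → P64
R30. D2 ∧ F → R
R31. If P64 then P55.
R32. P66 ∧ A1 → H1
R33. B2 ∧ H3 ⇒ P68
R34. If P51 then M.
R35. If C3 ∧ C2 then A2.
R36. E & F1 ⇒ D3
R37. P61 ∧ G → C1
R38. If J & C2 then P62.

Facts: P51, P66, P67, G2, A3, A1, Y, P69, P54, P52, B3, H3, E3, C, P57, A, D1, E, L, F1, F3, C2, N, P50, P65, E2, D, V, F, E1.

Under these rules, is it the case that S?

Q  (by R1: A3, B3, P67)
T  (by R2: C)
C3  (by R3: D)
K  (by R4: P67, P65, H3)
P61  (by R14: T)
G  (by R15: V)
Z  (by R16: L, A)
P48  (by R23: Y, F3, P57)
H2  (by R27: P52, B3)
P64  (by R29: P69, B3, N)
P55  (by R31: P64)
H1  (by R32: P66, A1)
M  (by R34: P51)
A2  (by R35: C3, C2)
D3  (by R36: E, F1)
C1  (by R37: P61, G)
B2  (by R9: A2, F3)
B  (by R12: Q, Z)
G1  (by R13: C1)
P56  (by R21: H2, C, H1)
P63  (by R25: P55, P67)
J  (by R28: P48, A1, M)
P68  (by R33: B2, H3)
P62  (by R38: J, C2)
P59  (by R5: G1, P63)
P53  (by R18: P59)
D2  (by R19: P56, E2)
H  (by R26: P62, B, D3)
R  (by R30: D2, F)
U  (by R10: R)
F2  (by R11: H, E1, P68)
P60  (by R24: F2, U)
S  (by R22: P60, P53, K)

Yes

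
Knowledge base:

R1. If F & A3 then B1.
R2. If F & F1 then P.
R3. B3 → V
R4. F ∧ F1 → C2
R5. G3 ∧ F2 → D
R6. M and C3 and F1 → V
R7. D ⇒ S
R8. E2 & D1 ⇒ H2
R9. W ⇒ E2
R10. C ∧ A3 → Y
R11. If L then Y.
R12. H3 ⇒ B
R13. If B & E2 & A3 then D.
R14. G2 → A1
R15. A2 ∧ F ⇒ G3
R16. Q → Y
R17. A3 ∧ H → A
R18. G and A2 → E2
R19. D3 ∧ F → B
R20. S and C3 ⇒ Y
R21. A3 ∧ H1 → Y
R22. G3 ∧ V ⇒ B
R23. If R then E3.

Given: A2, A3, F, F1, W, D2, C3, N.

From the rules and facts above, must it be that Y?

Forward chaining from the given facts derives: B1, P, C2, E2, G3.
Rules concluding Y: R10 needs C; R11 needs L; R16 needs Q; R20 needs S; R21 needs H1 — none of these are established.

No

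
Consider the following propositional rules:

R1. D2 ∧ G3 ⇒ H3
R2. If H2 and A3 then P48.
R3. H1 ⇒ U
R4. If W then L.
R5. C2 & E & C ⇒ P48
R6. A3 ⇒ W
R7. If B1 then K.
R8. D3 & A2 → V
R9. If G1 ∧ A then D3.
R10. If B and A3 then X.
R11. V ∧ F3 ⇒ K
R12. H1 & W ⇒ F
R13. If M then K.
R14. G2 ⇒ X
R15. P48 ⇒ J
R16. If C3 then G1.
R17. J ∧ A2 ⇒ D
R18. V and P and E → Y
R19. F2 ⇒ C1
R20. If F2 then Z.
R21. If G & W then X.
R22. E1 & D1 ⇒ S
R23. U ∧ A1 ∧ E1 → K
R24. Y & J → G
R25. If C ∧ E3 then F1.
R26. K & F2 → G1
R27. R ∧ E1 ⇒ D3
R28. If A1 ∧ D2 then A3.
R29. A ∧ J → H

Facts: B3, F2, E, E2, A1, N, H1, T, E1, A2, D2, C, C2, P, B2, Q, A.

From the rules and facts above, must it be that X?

Yes

U  (by R3: H1)
P48  (by R5: C2, E, C)
J  (by R15: P48)
K  (by R23: U, A1, E1)
G1  (by R26: K, F2)
A3  (by R28: A1, D2)
W  (by R6: A3)
D3  (by R9: G1, A)
V  (by R8: D3, A2)
Y  (by R18: V, P, E)
G  (by R24: Y, J)
X  (by R21: G, W)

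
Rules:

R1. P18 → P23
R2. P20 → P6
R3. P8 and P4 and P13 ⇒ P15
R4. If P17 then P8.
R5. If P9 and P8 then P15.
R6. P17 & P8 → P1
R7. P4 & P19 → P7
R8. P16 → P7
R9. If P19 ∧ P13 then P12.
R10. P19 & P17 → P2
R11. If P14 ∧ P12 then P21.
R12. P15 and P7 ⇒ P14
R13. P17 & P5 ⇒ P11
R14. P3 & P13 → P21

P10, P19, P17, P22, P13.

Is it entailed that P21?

Forward chaining from the given facts derives: P8, P1, P12, P2.
Rules concluding P21: R11 needs P14; R14 needs P3 — none of these are established.

No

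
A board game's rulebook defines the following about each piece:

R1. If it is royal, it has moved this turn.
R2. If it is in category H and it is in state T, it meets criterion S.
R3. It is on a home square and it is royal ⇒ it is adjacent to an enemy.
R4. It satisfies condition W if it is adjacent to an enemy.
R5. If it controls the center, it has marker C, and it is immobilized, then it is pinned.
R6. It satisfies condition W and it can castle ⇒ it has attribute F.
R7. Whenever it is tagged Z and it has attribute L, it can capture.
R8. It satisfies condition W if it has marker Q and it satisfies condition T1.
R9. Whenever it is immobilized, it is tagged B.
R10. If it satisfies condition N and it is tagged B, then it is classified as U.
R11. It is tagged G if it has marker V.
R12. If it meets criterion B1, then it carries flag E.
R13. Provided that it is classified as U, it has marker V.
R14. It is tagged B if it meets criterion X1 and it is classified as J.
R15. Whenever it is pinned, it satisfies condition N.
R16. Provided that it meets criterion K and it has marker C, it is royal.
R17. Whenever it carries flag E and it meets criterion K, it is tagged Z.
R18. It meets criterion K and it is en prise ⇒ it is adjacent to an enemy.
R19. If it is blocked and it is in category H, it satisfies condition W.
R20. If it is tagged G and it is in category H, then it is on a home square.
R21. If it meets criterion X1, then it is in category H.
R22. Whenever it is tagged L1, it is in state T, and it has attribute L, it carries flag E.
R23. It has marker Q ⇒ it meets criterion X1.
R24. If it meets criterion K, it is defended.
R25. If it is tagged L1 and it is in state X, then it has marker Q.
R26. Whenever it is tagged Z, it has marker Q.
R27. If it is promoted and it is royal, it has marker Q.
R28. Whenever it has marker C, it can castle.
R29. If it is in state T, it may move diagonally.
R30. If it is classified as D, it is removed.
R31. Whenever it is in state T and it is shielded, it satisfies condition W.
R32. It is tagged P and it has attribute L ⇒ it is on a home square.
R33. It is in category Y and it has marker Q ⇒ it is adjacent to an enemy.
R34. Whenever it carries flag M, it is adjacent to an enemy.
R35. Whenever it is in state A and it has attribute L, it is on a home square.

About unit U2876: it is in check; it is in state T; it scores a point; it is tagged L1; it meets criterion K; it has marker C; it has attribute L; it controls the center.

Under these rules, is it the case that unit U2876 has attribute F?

Forward chaining from the given facts derives: is royal, carries flag E, is defended, can castle, may move diagonally, has moved this turn, is tagged Z, has marker Q, can capture, meets criterion X1, is in category H, meets criterion S.
The only rule concluding "it has attribute F" is R6, which needs "it satisfies condition W"; that is never established.

No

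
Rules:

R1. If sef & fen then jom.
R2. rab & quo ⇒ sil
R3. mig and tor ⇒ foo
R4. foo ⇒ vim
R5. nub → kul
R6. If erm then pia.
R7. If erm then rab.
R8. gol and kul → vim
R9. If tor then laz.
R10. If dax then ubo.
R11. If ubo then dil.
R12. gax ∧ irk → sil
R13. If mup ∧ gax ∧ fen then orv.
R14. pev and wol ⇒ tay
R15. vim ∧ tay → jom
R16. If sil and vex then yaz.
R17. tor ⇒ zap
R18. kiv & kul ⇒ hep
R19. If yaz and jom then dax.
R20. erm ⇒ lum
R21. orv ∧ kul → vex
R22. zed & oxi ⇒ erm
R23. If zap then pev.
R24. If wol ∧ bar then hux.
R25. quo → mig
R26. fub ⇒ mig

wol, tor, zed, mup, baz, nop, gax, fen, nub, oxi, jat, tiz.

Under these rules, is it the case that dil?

Forward chaining from the given facts derives: kul, laz, orv, zap, vex, erm, pev, pia, rab, tay, lum.
The only rule concluding dil is R11, which needs ubo; that is never established.

No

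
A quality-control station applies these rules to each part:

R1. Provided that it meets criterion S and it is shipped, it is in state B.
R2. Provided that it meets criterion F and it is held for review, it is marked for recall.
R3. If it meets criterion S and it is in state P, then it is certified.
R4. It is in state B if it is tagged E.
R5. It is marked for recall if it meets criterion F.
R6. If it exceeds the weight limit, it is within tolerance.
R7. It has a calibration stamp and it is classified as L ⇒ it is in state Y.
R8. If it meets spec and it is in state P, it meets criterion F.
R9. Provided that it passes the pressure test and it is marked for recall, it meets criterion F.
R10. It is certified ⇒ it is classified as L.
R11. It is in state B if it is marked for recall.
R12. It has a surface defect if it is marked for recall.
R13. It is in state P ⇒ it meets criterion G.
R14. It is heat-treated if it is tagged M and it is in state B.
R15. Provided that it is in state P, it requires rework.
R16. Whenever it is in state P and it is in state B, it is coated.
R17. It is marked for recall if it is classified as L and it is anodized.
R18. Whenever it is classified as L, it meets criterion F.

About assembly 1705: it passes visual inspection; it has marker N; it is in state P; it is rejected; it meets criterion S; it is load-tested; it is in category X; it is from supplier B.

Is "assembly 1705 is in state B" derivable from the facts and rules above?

Yes

By R3 (it meets criterion S, it is in state P): it is certified.
By R10 (it is certified): it is classified as L.
By R18 (it is classified as L): it meets criterion F.
By R5 (it meets criterion F): it is marked for recall.
By R11 (it is marked for recall): it is in state B.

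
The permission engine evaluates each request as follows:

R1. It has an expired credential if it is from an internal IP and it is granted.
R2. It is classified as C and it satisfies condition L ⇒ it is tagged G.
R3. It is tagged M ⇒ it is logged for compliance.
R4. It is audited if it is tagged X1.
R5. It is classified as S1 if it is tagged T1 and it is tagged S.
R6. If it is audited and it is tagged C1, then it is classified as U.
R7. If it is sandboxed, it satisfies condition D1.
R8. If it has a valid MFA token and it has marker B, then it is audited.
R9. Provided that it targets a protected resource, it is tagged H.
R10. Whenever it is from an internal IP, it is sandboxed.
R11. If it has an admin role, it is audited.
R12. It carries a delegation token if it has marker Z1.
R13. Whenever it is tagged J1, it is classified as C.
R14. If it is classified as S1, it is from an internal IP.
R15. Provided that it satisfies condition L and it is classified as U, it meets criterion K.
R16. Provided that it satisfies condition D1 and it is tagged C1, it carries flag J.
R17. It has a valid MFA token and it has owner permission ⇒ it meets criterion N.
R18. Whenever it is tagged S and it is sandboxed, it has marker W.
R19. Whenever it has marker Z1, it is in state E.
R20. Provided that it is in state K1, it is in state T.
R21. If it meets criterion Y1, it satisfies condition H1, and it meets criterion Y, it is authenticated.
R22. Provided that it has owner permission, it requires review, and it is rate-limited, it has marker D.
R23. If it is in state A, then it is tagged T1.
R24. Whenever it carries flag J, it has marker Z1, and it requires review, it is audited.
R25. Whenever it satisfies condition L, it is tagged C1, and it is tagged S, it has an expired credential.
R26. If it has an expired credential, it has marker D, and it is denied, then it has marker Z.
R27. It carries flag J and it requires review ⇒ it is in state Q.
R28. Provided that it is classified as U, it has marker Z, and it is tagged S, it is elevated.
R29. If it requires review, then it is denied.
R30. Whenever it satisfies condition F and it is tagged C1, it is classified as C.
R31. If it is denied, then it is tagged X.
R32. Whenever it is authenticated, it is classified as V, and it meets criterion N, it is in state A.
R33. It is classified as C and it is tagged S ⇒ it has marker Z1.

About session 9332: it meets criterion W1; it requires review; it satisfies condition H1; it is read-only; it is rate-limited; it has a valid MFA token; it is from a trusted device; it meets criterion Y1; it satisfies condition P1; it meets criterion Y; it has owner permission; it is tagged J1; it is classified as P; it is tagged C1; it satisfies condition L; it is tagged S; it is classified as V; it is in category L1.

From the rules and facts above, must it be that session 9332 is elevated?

By R13 (it is tagged J1): it is classified as C.
By R17 (it has a valid MFA token, it has owner permission): it meets criterion N.
By R21 (it meets criterion Y1, it satisfies condition H1, it meets criterion Y): it is authenticated.
By R22 (it has owner permission, it requires review, it is rate-limited): it has marker D.
By R25 (it satisfies condition L, it is tagged C1, it is tagged S): it has an expired credential.
By R29 (it requires review): it is denied.
By R32 (it is authenticated, it is classified as V, it meets criterion N): it is in state A.
By R33 (it is classified as C, it is tagged S): it has marker Z1.
By R23 (it is in state A): it is tagged T1.
By R26 (it has an expired credential, it has marker D, it is denied): it has marker Z.
By R5 (it is tagged T1, it is tagged S): it is classified as S1.
By R14 (it is classified as S1): it is from an internal IP.
By R10 (it is from an internal IP): it is sandboxed.
By R7 (it is sandboxed): it satisfies condition D1.
By R16 (it satisfies condition D1, it is tagged C1): it carries flag J.
By R24 (it carries flag J, it has marker Z1, it requires review): it is audited.
By R6 (it is audited, it is tagged C1): it is classified as U.
By R28 (it is classified as U, it has marker Z, it is tagged S): it is elevated.

Yes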